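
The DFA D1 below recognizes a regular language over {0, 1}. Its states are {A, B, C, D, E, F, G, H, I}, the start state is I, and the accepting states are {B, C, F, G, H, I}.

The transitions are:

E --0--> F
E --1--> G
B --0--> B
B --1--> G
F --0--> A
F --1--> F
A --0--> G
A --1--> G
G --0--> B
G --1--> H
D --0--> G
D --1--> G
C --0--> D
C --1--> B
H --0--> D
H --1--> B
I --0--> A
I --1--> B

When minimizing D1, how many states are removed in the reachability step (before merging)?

BFS from I reaches {A, B, D, G, H, I}; the 3 state(s) C, E, F are never visited.

3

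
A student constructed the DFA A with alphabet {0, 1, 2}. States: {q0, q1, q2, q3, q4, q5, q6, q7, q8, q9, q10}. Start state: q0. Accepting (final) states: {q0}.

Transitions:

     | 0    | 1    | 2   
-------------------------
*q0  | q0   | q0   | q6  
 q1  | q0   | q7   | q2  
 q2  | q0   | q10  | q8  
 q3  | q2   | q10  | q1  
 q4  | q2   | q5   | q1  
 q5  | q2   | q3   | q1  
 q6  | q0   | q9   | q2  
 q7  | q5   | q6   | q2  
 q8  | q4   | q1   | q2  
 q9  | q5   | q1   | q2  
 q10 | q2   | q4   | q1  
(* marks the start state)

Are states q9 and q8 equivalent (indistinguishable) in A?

All states are reachable from the start state.
P0 = {q0} | {q1,q2,q3,q4,q5,q6,q7,q8,q9,q10}.
Refine {q1,q2,q3,q4,q5,q6,q7,q8,q9,q10} on symbol 0: members go to different blocks, giving {q3,q4,q5,q7,q8,q9,q10} and {q1,q2,q6}.
On input 0, block {q3,q4,q5,q7,q8,q9,q10} splits into {q3,q4,q5,q10} and {q7,q8,q9}.
Refine {q1,q2,q6} on symbol 1: members go to different blocks, giving {q1,q6} and {q2}.
No further refinement is possible. Final partition (5 blocks): {q0} | {q3,q4,q5,q10} | {q1,q6} | {q7,q8,q9} | {q2}.
q9 and q8 lie in the same block of the stable partition, so they are equivalent — no string distinguishes them.

Yes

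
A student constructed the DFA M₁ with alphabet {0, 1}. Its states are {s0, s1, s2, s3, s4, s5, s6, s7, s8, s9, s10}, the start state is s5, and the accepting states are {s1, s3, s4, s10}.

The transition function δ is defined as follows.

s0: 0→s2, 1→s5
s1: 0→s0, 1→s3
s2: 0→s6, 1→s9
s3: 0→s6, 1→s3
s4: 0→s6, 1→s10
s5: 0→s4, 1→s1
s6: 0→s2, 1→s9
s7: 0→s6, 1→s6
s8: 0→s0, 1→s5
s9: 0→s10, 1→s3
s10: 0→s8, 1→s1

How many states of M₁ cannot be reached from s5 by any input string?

Starting at s5 and following transitions, the reachable set is {s0, s1, s2, s3, s4, s5, s6, s8, s9, s10}. That leaves s7 unreachable — 1 in total.

1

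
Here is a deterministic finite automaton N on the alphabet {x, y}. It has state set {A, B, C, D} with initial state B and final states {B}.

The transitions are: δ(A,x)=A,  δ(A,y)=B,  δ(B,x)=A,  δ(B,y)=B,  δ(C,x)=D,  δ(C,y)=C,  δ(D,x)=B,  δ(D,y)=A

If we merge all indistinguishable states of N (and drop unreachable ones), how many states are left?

2

States {C,D} cannot be reached from the start state, so discard them.
Initial partition by acceptance: {B} | {A}.
No further refinement is possible. Final partition (2 blocks): {B} | {A}.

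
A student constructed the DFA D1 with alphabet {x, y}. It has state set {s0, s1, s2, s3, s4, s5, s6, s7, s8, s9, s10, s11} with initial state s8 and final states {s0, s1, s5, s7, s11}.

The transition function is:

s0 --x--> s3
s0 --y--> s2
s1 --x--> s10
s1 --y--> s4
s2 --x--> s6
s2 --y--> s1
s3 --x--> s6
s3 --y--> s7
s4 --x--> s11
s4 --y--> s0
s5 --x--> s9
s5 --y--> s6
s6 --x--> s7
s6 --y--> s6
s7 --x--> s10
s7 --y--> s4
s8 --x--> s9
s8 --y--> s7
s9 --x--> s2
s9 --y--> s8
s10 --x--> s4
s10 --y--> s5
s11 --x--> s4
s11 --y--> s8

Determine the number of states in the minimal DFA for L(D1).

All states are reachable from the start state.
P0 = {s0,s1,s5,s7,s11} | {s2,s3,s4,s6,s8,s9,s10}.
Split {s2,s3,s4,s6,s8,s9,s10} by δ(·,x) → {s2,s3,s8,s9,s10} and {s4,s6}.
Split {s0,s1,s5,s7,s11} by δ(·,x) → {s0,s1,s5,s7} and {s11}.
Split {s0,s1,s5,s7} by δ(·,y) → {s1,s5,s7} and {s0}.
Refine {s2,s3,s8,s9,s10} on symbol x: members go to different blocks, giving {s2,s3,s10} and {s8,s9}.
Split {s1,s5,s7} by δ(·,x) → {s1,s7} and {s5}.
Refine {s2,s3,s10} on symbol y: members go to different blocks, giving {s2,s3} and {s10}.
Refine {s4,s6} on symbol x: members go to different blocks, giving {s4} and {s6}.
Refine {s8,s9} on symbol x: members go to different blocks, giving {s8} and {s9}.
The partition is now stable with 10 blocks: {s1,s7} | {s2,s3} | {s4} | {s11} | {s0} | {s8} | {s5} | {s10} | {s6} | {s9}.

10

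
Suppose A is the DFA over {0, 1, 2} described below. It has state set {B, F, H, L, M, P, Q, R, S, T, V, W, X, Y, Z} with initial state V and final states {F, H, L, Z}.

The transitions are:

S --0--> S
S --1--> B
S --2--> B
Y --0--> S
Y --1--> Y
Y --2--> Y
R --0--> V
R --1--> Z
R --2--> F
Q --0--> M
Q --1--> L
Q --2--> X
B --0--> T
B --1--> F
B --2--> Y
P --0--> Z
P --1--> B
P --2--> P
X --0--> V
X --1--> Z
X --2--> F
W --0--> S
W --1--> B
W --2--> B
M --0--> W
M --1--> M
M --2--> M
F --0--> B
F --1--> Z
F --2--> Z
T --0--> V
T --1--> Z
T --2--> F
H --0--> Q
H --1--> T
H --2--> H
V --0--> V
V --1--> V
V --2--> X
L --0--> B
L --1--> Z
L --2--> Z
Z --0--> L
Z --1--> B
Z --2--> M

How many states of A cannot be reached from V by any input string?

4

BFS from V reaches {B, F, L, M, S, T, V, W, X, Y, Z}; the 4 state(s) H, P, Q, R are never visited.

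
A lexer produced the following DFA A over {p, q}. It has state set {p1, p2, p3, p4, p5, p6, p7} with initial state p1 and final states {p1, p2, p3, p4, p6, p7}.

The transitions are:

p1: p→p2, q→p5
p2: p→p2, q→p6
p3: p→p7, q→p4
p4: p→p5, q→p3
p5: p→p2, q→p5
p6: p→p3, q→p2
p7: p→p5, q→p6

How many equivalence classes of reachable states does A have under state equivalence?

7

Initial partition by acceptance: {p1,p2,p3,p4,p6,p7} | {p5}.
Split {p1,p2,p3,p4,p6,p7} by δ(·,p) → {p1,p2,p3,p6} and {p4,p7}.
Split {p1,p2,p3,p6} by δ(·,p) → {p1,p2,p6} and {p3}.
On input p, block {p1,p2,p6} splits into {p1,p2} and {p6}.
Split {p1,p2} by δ(·,q) → {p1} and {p2}.
Refine {p4,p7} on symbol q: members go to different blocks, giving {p4} and {p7}.
Stable partition: {p1} | {p5} | {p4} | {p3} | {p6} | {p2} | {p7} — 7 equivalence classes.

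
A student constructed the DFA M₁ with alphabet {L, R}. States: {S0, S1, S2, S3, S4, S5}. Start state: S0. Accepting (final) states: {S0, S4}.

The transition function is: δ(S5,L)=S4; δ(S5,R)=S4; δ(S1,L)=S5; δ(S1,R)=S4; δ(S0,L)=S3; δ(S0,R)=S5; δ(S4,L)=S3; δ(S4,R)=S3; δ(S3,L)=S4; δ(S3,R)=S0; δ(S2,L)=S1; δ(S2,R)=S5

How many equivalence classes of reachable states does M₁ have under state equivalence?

States {S1,S2} cannot be reached from the start state, so discard them.
Start with accepting vs non-accepting: {S0,S4} | {S3,S5}.
The partition is now stable with 2 blocks: {S0,S4} | {S3,S5}.

2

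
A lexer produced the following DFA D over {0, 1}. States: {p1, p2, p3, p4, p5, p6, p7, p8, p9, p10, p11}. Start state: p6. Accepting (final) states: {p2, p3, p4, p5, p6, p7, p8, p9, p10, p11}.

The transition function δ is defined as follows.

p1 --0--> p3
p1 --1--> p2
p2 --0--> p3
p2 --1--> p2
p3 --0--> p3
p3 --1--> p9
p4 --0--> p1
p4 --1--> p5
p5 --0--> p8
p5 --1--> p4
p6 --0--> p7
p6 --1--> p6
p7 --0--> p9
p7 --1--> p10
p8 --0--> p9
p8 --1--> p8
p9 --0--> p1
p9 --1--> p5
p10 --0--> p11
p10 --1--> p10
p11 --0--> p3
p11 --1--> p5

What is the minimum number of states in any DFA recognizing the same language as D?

Every state is reachable, so we keep all 11.
P0 = {p2,p3,p4,p5,p6,p7,p8,p9,p10,p11} | {p1}.
Refine {p2,p3,p4,p5,p6,p7,p8,p9,p10,p11} on symbol 0: members go to different blocks, giving {p2,p3,p5,p6,p7,p8,p10,p11} and {p4,p9}.
Split {p2,p3,p5,p6,p7,p8,p10,p11} by δ(·,0) → {p2,p3,p5,p6,p10,p11} and {p7,p8}.
On input 0, block {p2,p3,p5,p6,p10,p11} splits into {p2,p3,p10,p11} and {p5,p6}.
Split {p2,p3,p10,p11} by δ(·,1) → {p2,p10} and {p3} and {p11}.
Refine {p2,p10} on symbol 0: members go to different blocks, giving {p2} and {p10}.
Split {p7,p8} by δ(·,1) → {p7} and {p8}.
On input 0, block {p5,p6} splits into {p5} and {p6}.
Stable partition: {p2} | {p1} | {p4,p9} | {p7} | {p5} | {p3} | {p11} | {p10} | {p8} | {p6} — 10 equivalence classes.

10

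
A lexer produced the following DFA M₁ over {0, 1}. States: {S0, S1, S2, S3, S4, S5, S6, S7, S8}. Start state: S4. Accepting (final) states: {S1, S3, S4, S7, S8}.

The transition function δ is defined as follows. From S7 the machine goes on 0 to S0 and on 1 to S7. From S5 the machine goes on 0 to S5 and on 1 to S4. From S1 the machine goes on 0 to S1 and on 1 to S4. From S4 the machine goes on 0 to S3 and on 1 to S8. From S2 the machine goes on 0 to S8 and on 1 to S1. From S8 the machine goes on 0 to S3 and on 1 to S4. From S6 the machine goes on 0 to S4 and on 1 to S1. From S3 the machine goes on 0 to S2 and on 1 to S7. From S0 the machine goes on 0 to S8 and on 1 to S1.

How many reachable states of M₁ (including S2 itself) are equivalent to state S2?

States {S5,S6} cannot be reached from the start state, so discard them.
P0 = {S1,S3,S4,S7,S8} | {S0,S2}.
Split {S1,S3,S4,S7,S8} by δ(·,0) → {S1,S4,S8} and {S3,S7}.
Split {S1,S4,S8} by δ(·,0) → {S4,S8} and {S1}.
The partition is now stable with 4 blocks: {S4,S8} | {S0,S2} | {S3,S7} | {S1}.
State S2 belongs to the block {S0,S2}, which has 2 states.

2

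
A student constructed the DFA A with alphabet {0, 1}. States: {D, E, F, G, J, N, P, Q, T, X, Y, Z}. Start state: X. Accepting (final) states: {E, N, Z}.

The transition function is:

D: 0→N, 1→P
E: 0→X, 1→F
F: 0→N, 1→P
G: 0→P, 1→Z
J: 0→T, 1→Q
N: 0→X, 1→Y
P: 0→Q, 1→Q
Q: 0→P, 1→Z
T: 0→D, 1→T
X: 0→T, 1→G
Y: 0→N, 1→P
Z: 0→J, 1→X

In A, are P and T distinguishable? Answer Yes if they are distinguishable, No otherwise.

Yes

Reachable states from the start: {D,G,J,N,P,Q,T,X,Y,Z}. Unreachable: {E,F} — drop them.
P0 = {N,Z} | {D,G,J,P,Q,T,X,Y}.
Split {D,G,J,P,Q,T,X,Y} by δ(·,0) → {G,J,P,Q,T,X} and {D,Y}.
Split {N,Z} by δ(·,1) → {Z} and {N}.
Split {G,J,P,Q,T,X} by δ(·,0) → {G,J,P,Q,X} and {T}.
Refine {G,J,P,Q,X} on symbol 0: members go to different blocks, giving {G,P,Q} and {J,X}.
Refine {G,P,Q} on symbol 1: members go to different blocks, giving {G,Q} and {P}.
No further refinement is possible. Final partition (7 blocks): {Z} | {G,Q} | {D,Y} | {N} | {T} | {J,X} | {P}.
P and T end up in different blocks, so they are distinguishable. For instance, the string '00' is accepted from only T.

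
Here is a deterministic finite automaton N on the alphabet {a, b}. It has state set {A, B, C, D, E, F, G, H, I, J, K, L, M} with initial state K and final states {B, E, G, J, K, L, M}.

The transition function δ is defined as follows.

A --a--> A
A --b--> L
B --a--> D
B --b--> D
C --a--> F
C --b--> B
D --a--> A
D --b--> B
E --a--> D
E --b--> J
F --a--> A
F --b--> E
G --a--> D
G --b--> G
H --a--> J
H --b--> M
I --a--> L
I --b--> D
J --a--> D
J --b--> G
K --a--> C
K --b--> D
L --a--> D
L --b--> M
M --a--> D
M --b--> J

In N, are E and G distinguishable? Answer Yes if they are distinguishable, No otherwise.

No

First remove the unreachable states {H,I}; 11 states remain.
P0 = {B,E,G,J,K,L,M} | {A,C,D,F}.
Refine {B,E,G,J,K,L,M} on symbol b: members go to different blocks, giving {E,G,J,L,M} and {B,K}.
Split {A,C,D,F} by δ(·,b) → {A,F} and {C,D}.
The partition is now stable with 4 blocks: {E,G,J,L,M} | {A,F} | {B,K} | {C,D}.
E and G lie in the same block of the stable partition, so they are equivalent — no string distinguishes them.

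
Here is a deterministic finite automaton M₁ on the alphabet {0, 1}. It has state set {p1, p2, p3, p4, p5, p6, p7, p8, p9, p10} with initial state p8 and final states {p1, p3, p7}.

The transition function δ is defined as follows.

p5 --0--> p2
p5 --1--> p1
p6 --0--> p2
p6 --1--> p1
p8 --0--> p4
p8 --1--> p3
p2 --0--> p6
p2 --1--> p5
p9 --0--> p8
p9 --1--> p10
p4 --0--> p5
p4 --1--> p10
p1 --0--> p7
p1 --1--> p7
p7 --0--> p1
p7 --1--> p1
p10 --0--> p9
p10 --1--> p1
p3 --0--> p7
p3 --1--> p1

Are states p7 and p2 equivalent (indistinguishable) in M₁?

P0 = {p1,p3,p7} | {p2,p4,p5,p6,p8,p9,p10}.
Refine {p2,p4,p5,p6,p8,p9,p10} on symbol 1: members go to different blocks, giving {p5,p6,p8,p10} and {p2,p4,p9}.
Stable partition: {p1,p3,p7} | {p5,p6,p8,p10} | {p2,p4,p9} — 3 equivalence classes.
p7 and p2 end up in different blocks, so they are distinguishable. For instance, the string 'ε' is accepted from only p7.

No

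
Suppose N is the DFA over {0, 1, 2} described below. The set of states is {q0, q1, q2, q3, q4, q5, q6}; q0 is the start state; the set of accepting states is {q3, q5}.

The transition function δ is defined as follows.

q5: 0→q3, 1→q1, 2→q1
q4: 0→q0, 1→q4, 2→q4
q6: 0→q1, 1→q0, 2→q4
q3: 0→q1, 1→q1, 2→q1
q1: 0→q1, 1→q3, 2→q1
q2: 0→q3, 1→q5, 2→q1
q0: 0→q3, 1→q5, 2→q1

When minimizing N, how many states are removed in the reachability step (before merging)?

No path from q0 leads to q2, q4, q6; the other 4 states are all reachable.

3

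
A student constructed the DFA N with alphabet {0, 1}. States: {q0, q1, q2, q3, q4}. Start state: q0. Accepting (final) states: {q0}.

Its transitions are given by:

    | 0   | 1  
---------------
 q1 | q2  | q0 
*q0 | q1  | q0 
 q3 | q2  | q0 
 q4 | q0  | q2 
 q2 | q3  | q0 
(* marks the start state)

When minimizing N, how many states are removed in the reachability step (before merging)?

1

No path from q0 leads to q4; the other 4 states are all reachable.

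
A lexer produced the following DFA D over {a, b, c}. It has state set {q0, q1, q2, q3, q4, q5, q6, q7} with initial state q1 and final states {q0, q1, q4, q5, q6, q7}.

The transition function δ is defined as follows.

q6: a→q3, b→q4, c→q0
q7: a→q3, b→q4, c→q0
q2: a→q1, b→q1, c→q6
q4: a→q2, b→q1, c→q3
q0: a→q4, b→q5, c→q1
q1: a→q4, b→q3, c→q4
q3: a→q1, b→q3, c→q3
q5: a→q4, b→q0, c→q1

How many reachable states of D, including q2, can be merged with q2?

1

States {q7} cannot be reached from the start state, so discard them.
Start with accepting vs non-accepting: {q0,q1,q4,q5,q6} | {q2,q3}.
Split {q0,q1,q4,q5,q6} by δ(·,a) → {q0,q1,q5} and {q4,q6}.
Refine {q0,q1,q5} on symbol b: members go to different blocks, giving {q0,q5} and {q1}.
Refine {q2,q3} on symbol b: members go to different blocks, giving {q2} and {q3}.
Split {q4,q6} by δ(·,a) → {q4} and {q6}.
No further refinement is possible. Final partition (6 blocks): {q0,q5} | {q2} | {q4} | {q1} | {q3} | {q6}.
State q2 belongs to the block {q2}, which has 1 states.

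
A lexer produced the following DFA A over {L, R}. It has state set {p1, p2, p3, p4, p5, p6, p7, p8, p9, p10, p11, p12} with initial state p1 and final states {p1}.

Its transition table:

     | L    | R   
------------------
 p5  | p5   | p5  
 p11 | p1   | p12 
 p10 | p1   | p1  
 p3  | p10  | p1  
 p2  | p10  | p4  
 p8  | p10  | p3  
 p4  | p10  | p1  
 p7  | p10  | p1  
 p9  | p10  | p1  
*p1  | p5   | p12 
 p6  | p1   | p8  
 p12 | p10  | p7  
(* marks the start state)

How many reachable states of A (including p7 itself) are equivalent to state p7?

1

Reachable states from the start: {p1,p5,p7,p10,p12}. Unreachable: {p2,p3,p4,p6,p8,p9,p11} — drop them.
Initial partition by acceptance: {p1} | {p5,p7,p10,p12}.
On input L, block {p5,p7,p10,p12} splits into {p5,p7,p12} and {p10}.
Split {p5,p7,p12} by δ(·,L) → {p7,p12} and {p5}.
On input R, block {p7,p12} splits into {p7} and {p12}.
The partition is now stable with 5 blocks: {p1} | {p7} | {p10} | {p5} | {p12}.
State p7 belongs to the block {p7}, which has 1 states.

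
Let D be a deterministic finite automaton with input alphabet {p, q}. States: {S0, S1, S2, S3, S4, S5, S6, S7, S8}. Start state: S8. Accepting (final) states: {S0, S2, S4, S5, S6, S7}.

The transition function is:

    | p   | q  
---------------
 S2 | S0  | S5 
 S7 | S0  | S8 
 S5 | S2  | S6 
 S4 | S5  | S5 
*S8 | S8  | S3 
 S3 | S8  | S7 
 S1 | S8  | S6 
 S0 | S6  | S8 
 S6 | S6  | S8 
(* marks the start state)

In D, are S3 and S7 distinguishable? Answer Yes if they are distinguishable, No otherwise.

States {S1,S2,S4,S5} cannot be reached from the start state, so discard them.
P0 = {S0,S6,S7} | {S3,S8}.
Split {S3,S8} by δ(·,q) → {S3} and {S8}.
No further refinement is possible. Final partition (3 blocks): {S0,S6,S7} | {S3} | {S8}.
S3 and S7 end up in different blocks, so they are distinguishable. For instance, the string 'ε' is accepted from only S7.

Yes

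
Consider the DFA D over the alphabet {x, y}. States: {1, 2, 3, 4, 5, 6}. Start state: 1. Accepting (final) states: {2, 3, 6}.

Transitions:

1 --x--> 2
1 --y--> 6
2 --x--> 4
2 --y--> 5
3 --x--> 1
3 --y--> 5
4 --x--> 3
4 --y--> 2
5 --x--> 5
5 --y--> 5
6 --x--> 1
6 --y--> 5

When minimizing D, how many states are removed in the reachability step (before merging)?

Exploring from 1, all states are eventually visited, so none are unreachable.

0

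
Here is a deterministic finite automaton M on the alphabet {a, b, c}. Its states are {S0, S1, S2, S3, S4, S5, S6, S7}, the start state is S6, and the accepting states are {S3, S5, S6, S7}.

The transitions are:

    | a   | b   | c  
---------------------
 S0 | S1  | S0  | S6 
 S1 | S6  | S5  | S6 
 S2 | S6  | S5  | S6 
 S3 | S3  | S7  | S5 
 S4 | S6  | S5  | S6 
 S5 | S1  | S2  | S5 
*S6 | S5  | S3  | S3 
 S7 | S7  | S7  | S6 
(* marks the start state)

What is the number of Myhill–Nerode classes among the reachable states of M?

5

Reachable states from the start: {S1,S2,S3,S5,S6,S7}. Unreachable: {S0,S4} — drop them.
Start with accepting vs non-accepting: {S3,S5,S6,S7} | {S1,S2}.
Refine {S3,S5,S6,S7} on symbol a: members go to different blocks, giving {S3,S6,S7} and {S5}.
Split {S3,S6,S7} by δ(·,a) → {S3,S7} and {S6}.
Split {S3,S7} by δ(·,c) → {S3} and {S7}.
Stable partition: {S3} | {S1,S2} | {S5} | {S6} | {S7} — 5 equivalence classes.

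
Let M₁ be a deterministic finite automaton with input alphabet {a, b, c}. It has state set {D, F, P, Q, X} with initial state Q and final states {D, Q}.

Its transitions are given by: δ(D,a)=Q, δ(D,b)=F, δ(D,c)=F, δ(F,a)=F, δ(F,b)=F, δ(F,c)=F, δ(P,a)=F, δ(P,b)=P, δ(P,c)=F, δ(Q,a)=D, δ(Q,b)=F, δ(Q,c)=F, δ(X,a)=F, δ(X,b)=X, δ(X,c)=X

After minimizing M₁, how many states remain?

First remove the unreachable states {P,X}; 3 states remain.
Initial partition by acceptance: {D,Q} | {F}.
The partition is now stable with 2 blocks: {D,Q} | {F}.

2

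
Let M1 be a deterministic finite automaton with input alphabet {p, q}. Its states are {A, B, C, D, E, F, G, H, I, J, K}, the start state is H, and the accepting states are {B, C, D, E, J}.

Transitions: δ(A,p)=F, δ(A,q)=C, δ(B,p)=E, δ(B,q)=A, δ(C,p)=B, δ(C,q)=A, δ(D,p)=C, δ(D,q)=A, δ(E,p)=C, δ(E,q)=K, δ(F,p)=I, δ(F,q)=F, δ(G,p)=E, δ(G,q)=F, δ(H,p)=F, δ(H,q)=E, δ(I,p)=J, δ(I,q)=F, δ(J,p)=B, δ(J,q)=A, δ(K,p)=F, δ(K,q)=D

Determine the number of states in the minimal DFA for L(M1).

4

Reachable states from the start: {A,B,C,D,E,F,H,I,J,K}. Unreachable: {G} — drop them.
Initial partition by acceptance: {B,C,D,E,J} | {A,F,H,I,K}.
Split {A,F,H,I,K} by δ(·,p) → {A,F,H,K} and {I}.
Refine {A,F,H,K} on symbol p: members go to different blocks, giving {A,H,K} and {F}.
Stable partition: {B,C,D,E,J} | {A,H,K} | {I} | {F} — 4 equivalence classes.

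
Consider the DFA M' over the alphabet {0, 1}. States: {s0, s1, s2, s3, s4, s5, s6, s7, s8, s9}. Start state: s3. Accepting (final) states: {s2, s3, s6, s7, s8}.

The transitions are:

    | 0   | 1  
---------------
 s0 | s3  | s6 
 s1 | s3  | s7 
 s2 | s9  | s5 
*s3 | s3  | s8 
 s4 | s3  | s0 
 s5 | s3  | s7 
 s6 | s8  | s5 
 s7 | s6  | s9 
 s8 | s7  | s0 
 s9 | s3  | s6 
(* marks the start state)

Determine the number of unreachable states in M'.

BFS from s3 reaches {s0, s3, s5, s6, s7, s8, s9}; the 3 state(s) s1, s2, s4 are never visited.

3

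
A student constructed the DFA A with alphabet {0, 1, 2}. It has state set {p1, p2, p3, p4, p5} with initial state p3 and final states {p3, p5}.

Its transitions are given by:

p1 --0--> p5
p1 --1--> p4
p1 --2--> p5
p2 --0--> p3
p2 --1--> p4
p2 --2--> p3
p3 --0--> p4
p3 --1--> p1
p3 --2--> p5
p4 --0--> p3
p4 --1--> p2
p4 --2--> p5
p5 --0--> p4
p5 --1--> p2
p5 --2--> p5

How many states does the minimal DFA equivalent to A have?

2

Every state is reachable, so we keep all 5.
P0 = {p3,p5} | {p1,p2,p4}.
The partition is now stable with 2 blocks: {p3,p5} | {p1,p2,p4}.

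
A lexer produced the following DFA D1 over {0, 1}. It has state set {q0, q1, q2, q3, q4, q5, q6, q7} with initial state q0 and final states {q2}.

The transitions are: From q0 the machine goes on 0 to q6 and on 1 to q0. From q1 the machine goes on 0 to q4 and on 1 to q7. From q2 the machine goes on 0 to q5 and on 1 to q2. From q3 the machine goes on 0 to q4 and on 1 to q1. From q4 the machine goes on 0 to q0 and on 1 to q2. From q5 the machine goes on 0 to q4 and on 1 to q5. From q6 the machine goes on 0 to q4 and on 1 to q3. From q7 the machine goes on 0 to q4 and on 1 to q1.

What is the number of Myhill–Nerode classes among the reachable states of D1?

All states are reachable from the start state.
Initial partition by acceptance: {q2} | {q0,q1,q3,q4,q5,q6,q7}.
Split {q0,q1,q3,q4,q5,q6,q7} by δ(·,1) → {q0,q1,q3,q5,q6,q7} and {q4}.
Split {q0,q1,q3,q5,q6,q7} by δ(·,0) → {q1,q3,q5,q6,q7} and {q0}.
No further refinement is possible. Final partition (4 blocks): {q2} | {q1,q3,q5,q6,q7} | {q4} | {q0}.

4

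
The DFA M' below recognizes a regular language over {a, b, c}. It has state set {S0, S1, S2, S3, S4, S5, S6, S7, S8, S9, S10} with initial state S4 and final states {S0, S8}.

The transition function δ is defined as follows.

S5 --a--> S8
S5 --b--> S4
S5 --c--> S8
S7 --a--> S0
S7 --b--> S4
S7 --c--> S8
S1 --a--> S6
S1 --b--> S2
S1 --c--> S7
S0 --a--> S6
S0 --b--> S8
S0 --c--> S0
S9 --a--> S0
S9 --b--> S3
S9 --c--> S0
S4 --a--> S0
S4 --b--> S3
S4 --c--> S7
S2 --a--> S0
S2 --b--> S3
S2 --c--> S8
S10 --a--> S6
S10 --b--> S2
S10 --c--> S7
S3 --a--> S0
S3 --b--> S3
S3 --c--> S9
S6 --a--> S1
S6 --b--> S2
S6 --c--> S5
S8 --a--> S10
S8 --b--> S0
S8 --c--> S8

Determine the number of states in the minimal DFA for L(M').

4

All states are reachable from the start state.
Start with accepting vs non-accepting: {S0,S8} | {S1,S2,S3,S4,S5,S6,S7,S9,S10}.
Refine {S1,S2,S3,S4,S5,S6,S7,S9,S10} on symbol a: members go to different blocks, giving {S2,S3,S4,S5,S7,S9} and {S1,S6,S10}.
On input c, block {S2,S3,S4,S5,S7,S9} splits into {S2,S5,S7,S9} and {S3,S4}.
No further refinement is possible. Final partition (4 blocks): {S0,S8} | {S2,S5,S7,S9} | {S1,S6,S10} | {S3,S4}.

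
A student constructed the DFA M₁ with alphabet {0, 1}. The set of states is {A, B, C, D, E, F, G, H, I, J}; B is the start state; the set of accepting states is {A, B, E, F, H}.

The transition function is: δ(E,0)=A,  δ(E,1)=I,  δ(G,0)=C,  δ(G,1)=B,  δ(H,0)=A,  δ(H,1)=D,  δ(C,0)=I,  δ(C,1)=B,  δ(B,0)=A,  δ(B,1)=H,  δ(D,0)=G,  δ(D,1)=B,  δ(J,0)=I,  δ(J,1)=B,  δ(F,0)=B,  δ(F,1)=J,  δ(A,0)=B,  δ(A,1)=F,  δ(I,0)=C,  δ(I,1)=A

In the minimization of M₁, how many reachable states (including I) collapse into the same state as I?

States {E} cannot be reached from the start state, so discard them.
P0 = {A,B,F,H} | {C,D,G,I,J}.
On input 1, block {A,B,F,H} splits into {A,B} and {F,H}.
The partition is now stable with 3 blocks: {A,B} | {C,D,G,I,J} | {F,H}.
The equivalence class containing I is {C,D,G,I,J}, of size 5.

5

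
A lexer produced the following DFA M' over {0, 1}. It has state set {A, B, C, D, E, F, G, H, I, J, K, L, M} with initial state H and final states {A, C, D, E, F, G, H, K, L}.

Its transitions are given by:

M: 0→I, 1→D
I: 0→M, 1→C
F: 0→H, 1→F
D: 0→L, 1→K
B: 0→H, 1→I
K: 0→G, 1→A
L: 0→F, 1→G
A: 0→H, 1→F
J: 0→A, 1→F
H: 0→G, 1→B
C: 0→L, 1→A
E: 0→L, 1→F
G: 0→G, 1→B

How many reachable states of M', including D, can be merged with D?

2

States {E,J} cannot be reached from the start state, so discard them.
Start with accepting vs non-accepting: {A,C,D,F,G,H,K,L} | {B,I,M}.
Split {A,C,D,F,G,H,K,L} by δ(·,1) → {A,C,D,F,K,L} and {G,H}.
Split {A,C,D,F,K,L} by δ(·,0) → {A,F,K} and {C,D,L}.
Refine {B,I,M} on symbol 0: members go to different blocks, giving {I,M} and {B}.
On input 0, block {C,D,L} splits into {C,D} and {L}.
Stable partition: {A,F,K} | {I,M} | {G,H} | {C,D} | {B} | {L} — 6 equivalence classes.
The equivalence class containing D is {C,D}, of size 2.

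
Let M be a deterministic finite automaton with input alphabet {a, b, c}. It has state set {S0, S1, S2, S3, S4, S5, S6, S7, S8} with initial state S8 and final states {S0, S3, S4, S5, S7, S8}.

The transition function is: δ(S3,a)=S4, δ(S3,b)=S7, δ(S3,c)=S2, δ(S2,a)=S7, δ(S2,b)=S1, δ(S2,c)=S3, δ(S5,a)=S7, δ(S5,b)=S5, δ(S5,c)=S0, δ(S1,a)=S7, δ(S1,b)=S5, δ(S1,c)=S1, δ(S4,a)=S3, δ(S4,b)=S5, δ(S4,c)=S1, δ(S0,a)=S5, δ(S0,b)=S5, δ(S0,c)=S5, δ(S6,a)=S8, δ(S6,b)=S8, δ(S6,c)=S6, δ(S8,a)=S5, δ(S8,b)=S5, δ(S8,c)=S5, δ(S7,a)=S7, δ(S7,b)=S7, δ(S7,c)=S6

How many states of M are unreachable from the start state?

Starting at S8 and following transitions, the reachable set is {S0, S5, S6, S7, S8}. That leaves S1, S2, S3, S4 unreachable — 4 in total.

4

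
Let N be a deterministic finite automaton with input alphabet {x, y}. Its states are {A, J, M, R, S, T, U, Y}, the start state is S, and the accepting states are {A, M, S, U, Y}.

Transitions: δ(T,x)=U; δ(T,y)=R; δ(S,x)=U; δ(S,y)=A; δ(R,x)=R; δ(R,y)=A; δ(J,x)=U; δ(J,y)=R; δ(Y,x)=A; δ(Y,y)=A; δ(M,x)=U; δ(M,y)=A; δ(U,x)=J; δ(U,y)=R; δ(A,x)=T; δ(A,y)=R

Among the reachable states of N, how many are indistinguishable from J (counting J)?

Reachable states from the start: {A,J,R,S,T,U}. Unreachable: {M,Y} — drop them.
Start with accepting vs non-accepting: {A,S,U} | {J,R,T}.
Refine {A,S,U} on symbol x: members go to different blocks, giving {A,U} and {S}.
Refine {J,R,T} on symbol x: members go to different blocks, giving {J,T} and {R}.
The partition is now stable with 4 blocks: {A,U} | {J,T} | {S} | {R}.
State J belongs to the block {J,T}, which has 2 states.

2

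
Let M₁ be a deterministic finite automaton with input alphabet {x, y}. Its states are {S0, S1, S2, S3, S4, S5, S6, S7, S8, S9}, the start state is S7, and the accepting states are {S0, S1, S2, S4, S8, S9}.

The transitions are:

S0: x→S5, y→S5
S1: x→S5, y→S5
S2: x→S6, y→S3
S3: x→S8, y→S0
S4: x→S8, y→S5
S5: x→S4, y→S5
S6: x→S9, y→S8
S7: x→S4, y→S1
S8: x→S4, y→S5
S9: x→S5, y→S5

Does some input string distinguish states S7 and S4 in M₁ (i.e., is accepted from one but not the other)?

Yes

Reachable states from the start: {S1,S4,S5,S7,S8}. Unreachable: {S0,S2,S3,S6,S9} — drop them.
Start with accepting vs non-accepting: {S1,S4,S8} | {S5,S7}.
Split {S1,S4,S8} by δ(·,x) → {S4,S8} and {S1}.
Split {S5,S7} by δ(·,y) → {S5} and {S7}.
Stable partition: {S4,S8} | {S5} | {S1} | {S7} — 4 equivalence classes.
S7 and S4 end up in different blocks, so they are distinguishable. For instance, the string 'ε' is accepted from only S4.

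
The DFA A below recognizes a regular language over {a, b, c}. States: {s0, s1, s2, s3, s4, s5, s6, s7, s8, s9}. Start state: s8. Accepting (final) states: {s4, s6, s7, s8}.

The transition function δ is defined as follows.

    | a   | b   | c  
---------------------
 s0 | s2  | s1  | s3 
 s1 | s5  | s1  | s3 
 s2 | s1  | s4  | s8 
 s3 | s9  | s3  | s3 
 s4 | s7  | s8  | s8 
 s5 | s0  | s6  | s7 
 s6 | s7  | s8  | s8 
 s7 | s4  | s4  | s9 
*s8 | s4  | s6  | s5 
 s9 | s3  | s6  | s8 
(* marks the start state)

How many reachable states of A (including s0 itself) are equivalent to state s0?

Every state is reachable, so we keep all 10.
Initial partition by acceptance: {s4,s6,s7,s8} | {s0,s1,s2,s3,s5,s9}.
Split {s4,s6,s7,s8} by δ(·,c) → {s4,s6} and {s7,s8}.
Refine {s0,s1,s2,s3,s5,s9} on symbol b: members go to different blocks, giving {s0,s1,s3} and {s2,s5,s9}.
No further refinement is possible. Final partition (4 blocks): {s4,s6} | {s0,s1,s3} | {s7,s8} | {s2,s5,s9}.
The equivalence class containing s0 is {s0,s1,s3}, of size 3.

3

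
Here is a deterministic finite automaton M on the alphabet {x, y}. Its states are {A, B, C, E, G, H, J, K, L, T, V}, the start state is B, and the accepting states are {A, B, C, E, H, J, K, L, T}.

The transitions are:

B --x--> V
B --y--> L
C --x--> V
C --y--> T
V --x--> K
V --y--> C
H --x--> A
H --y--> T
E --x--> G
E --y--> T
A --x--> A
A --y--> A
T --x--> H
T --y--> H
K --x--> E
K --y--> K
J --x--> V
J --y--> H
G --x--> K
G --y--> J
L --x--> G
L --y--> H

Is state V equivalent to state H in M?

No

All states are reachable from the start state.
Start with accepting vs non-accepting: {A,B,C,E,H,J,K,L,T} | {G,V}.
Refine {A,B,C,E,H,J,K,L,T} on symbol x: members go to different blocks, giving {B,C,E,J,L} and {A,H,K,T}.
On input y, block {B,C,E,J,L} splits into {C,E,J,L} and {B}.
Split {A,H,K,T} by δ(·,x) → {A,H,T} and {K}.
No further refinement is possible. Final partition (5 blocks): {C,E,J,L} | {G,V} | {A,H,T} | {B} | {K}.
V and H end up in different blocks, so they are distinguishable. For instance, the string 'ε' is accepted from only H.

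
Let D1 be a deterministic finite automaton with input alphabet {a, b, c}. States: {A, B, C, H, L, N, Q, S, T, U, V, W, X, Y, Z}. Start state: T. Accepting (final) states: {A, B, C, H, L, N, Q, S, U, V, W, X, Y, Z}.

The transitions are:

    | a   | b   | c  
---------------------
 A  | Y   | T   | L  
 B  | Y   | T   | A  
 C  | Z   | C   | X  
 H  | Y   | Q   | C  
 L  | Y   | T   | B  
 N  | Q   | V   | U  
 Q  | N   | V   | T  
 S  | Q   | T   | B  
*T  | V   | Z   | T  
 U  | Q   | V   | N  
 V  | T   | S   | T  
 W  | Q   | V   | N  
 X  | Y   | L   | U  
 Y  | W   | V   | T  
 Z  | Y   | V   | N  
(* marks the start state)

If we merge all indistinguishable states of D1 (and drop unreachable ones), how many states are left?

5

First remove the unreachable states {C,H,X}; 12 states remain.
Initial partition by acceptance: {A,B,L,N,Q,S,U,V,W,Y,Z} | {T}.
Refine {A,B,L,N,Q,S,U,V,W,Y,Z} on symbol a: members go to different blocks, giving {A,B,L,N,Q,S,U,W,Y,Z} and {V}.
On input b, block {A,B,L,N,Q,S,U,W,Y,Z} splits into {N,Q,U,W,Y,Z} and {A,B,L,S}.
Split {N,Q,U,W,Y,Z} by δ(·,c) → {N,U,W,Z} and {Q,Y}.
No further refinement is possible. Final partition (5 blocks): {N,U,W,Z} | {T} | {V} | {A,B,L,S} | {Q,Y}.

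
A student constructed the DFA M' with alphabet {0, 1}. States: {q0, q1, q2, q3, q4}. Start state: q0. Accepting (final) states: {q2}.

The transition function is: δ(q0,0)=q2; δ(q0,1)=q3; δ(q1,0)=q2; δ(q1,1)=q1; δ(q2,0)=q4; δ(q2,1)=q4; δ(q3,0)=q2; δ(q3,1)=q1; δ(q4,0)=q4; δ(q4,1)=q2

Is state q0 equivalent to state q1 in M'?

Yes

Every state is reachable, so we keep all 5.
P0 = {q2} | {q0,q1,q3,q4}.
Refine {q0,q1,q3,q4} on symbol 0: members go to different blocks, giving {q0,q1,q3} and {q4}.
No further refinement is possible. Final partition (3 blocks): {q2} | {q0,q1,q3} | {q4}.
q0 and q1 lie in the same block of the stable partition, so they are equivalent — no string distinguishes them.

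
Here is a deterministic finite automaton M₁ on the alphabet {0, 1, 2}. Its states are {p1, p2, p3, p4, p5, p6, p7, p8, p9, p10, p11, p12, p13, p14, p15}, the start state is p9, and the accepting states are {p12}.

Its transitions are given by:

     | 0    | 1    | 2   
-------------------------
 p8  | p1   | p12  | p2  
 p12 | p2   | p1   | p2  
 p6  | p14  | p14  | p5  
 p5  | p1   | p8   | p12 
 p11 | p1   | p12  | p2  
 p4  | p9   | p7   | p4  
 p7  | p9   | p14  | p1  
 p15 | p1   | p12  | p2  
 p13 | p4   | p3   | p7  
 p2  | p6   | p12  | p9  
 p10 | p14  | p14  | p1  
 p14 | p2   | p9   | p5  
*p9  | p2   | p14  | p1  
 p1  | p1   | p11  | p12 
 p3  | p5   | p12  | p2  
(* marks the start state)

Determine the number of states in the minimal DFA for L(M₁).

Reachable states from the start: {p1,p2,p5,p6,p8,p9,p11,p12,p14}. Unreachable: {p3,p4,p7,p10,p13,p15} — drop them.
Initial partition by acceptance: {p12} | {p1,p2,p5,p6,p8,p9,p11,p14}.
On input 1, block {p1,p2,p5,p6,p8,p9,p11,p14} splits into {p1,p5,p6,p9,p14} and {p2,p8,p11}.
Refine {p1,p5,p6,p9,p14} on symbol 0: members go to different blocks, giving {p1,p5,p6} and {p9,p14}.
Refine {p1,p5,p6} on symbol 0: members go to different blocks, giving {p1,p5} and {p6}.
Split {p2,p8,p11} by δ(·,0) → {p8,p11} and {p2}.
Stable partition: {p12} | {p1,p5} | {p8,p11} | {p9,p14} | {p6} | {p2} — 6 equivalence classes.

6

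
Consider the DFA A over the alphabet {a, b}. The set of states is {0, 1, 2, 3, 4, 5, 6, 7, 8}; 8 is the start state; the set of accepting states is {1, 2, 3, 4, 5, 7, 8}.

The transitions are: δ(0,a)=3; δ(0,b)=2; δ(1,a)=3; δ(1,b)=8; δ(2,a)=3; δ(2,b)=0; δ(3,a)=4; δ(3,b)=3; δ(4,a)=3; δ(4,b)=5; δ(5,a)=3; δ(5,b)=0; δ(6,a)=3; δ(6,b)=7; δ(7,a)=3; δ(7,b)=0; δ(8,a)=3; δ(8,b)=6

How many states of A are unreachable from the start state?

1

Starting at 8 and following transitions, the reachable set is {0, 2, 3, 4, 5, 6, 7, 8}. That leaves 1 unreachable — 1 in total.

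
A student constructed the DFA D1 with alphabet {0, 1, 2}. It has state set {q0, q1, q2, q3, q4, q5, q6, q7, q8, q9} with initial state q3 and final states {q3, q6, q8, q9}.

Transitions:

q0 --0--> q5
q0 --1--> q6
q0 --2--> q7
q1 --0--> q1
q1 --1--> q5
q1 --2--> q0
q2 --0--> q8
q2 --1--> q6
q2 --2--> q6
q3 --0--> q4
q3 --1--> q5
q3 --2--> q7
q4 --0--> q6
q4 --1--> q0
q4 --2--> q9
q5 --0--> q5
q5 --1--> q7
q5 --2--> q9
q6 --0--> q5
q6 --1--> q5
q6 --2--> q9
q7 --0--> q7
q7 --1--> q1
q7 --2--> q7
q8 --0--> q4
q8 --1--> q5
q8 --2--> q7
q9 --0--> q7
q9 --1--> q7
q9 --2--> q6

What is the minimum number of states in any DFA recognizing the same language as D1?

First remove the unreachable states {q2,q8}; 8 states remain.
P0 = {q3,q6,q9} | {q0,q1,q4,q5,q7}.
Refine {q3,q6,q9} on symbol 2: members go to different blocks, giving {q6,q9} and {q3}.
Split {q0,q1,q4,q5,q7} by δ(·,0) → {q0,q1,q5,q7} and {q4}.
Split {q0,q1,q5,q7} by δ(·,1) → {q1,q5,q7} and {q0}.
Refine {q1,q5,q7} on symbol 2: members go to different blocks, giving {q1} and {q5} and {q7}.
Refine {q6,q9} on symbol 0: members go to different blocks, giving {q6} and {q9}.
No further refinement is possible. Final partition (8 blocks): {q6} | {q1} | {q3} | {q4} | {q0} | {q5} | {q7} | {q9}.

8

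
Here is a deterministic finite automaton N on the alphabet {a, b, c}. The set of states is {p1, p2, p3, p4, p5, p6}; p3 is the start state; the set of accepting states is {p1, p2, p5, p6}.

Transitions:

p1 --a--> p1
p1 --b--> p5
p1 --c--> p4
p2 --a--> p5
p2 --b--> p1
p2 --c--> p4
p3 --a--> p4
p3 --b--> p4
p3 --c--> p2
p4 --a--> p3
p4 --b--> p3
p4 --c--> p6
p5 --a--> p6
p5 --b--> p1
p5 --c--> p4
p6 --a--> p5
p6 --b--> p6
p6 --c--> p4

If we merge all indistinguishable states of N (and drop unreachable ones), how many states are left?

Initial partition by acceptance: {p1,p2,p5,p6} | {p3,p4}.
Stable partition: {p1,p2,p5,p6} | {p3,p4} — 2 equivalence classes.

2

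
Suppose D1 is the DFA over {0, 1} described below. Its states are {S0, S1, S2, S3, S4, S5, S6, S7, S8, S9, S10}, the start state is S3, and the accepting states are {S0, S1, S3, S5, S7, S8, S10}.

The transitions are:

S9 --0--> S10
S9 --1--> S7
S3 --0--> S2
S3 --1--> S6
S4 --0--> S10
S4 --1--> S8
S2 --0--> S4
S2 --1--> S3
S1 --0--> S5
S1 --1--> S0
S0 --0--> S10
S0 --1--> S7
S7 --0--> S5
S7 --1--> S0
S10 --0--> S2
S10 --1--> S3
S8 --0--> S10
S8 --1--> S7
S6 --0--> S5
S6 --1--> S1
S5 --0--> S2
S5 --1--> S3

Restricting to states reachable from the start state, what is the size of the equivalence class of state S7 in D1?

4

Reachable states from the start: {S0,S1,S2,S3,S4,S5,S6,S7,S8,S10}. Unreachable: {S9} — drop them.
Initial partition by acceptance: {S0,S1,S3,S5,S7,S8,S10} | {S2,S4,S6}.
Refine {S0,S1,S3,S5,S7,S8,S10} on symbol 0: members go to different blocks, giving {S0,S1,S7,S8} and {S3,S5,S10}.
On input 0, block {S2,S4,S6} splits into {S4,S6} and {S2}.
Refine {S3,S5,S10} on symbol 1: members go to different blocks, giving {S5,S10} and {S3}.
The partition is now stable with 5 blocks: {S0,S1,S7,S8} | {S4,S6} | {S5,S10} | {S2} | {S3}.
The equivalence class containing S7 is {S0,S1,S7,S8}, of size 4.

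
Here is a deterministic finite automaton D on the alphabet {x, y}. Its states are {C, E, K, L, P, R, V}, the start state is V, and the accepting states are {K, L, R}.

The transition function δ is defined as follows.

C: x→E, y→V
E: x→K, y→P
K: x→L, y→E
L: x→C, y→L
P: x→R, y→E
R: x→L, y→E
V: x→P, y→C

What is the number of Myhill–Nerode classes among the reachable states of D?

4

Every state is reachable, so we keep all 7.
P0 = {K,L,R} | {C,E,P,V}.
Split {K,L,R} by δ(·,x) → {K,R} and {L}.
On input x, block {C,E,P,V} splits into {E,P} and {C,V}.
Stable partition: {K,R} | {E,P} | {L} | {C,V} — 4 equivalence classes.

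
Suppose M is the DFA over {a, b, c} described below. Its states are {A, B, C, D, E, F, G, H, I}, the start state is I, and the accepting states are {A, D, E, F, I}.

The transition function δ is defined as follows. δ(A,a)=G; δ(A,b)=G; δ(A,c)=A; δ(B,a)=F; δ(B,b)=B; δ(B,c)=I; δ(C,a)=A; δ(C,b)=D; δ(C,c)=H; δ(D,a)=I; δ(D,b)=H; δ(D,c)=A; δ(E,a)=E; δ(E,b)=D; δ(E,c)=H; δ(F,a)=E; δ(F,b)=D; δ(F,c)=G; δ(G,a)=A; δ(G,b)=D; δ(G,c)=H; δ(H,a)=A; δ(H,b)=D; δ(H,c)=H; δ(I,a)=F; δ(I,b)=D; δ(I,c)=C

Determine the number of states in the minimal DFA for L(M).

States {B} cannot be reached from the start state, so discard them.
Initial partition by acceptance: {A,D,E,F,I} | {C,G,H}.
Refine {A,D,E,F,I} on symbol a: members go to different blocks, giving {D,E,F,I} and {A}.
Refine {D,E,F,I} on symbol b: members go to different blocks, giving {E,F,I} and {D}.
No further refinement is possible. Final partition (4 blocks): {E,F,I} | {C,G,H} | {A} | {D}.

4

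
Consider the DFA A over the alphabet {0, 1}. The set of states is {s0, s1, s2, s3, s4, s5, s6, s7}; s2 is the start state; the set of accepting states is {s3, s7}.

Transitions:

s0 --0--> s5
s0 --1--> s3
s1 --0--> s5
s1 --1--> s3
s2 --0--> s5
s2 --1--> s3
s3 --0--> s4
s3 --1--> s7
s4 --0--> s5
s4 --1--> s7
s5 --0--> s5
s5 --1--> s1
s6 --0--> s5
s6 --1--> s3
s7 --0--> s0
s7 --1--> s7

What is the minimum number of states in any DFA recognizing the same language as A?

First remove the unreachable states {s6}; 7 states remain.
Start with accepting vs non-accepting: {s3,s7} | {s0,s1,s2,s4,s5}.
On input 1, block {s0,s1,s2,s4,s5} splits into {s0,s1,s2,s4} and {s5}.
No further refinement is possible. Final partition (3 blocks): {s3,s7} | {s0,s1,s2,s4} | {s5}.

3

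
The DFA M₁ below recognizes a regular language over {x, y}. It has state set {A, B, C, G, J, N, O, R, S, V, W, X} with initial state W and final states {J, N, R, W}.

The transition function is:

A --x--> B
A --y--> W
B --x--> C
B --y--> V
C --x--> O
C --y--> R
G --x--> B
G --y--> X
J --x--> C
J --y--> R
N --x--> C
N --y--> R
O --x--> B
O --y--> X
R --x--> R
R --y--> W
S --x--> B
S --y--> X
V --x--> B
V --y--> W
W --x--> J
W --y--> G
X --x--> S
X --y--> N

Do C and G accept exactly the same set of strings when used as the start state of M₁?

First remove the unreachable states {A}; 11 states remain.
Start with accepting vs non-accepting: {J,N,R,W} | {B,C,G,O,S,V,X}.
Split {J,N,R,W} by δ(·,x) → {R,W} and {J,N}.
On input x, block {R,W} splits into {W} and {R}.
Refine {B,C,G,O,S,V,X} on symbol y: members go to different blocks, giving {B,G,O,S} and {C} and {V} and {X}.
Split {B,G,O,S} by δ(·,x) → {G,O,S} and {B}.
No further refinement is possible. Final partition (8 blocks): {W} | {G,O,S} | {J,N} | {R} | {C} | {V} | {X} | {B}.
C and G end up in different blocks, so they are distinguishable. For instance, the string 'y' is accepted from only C.

No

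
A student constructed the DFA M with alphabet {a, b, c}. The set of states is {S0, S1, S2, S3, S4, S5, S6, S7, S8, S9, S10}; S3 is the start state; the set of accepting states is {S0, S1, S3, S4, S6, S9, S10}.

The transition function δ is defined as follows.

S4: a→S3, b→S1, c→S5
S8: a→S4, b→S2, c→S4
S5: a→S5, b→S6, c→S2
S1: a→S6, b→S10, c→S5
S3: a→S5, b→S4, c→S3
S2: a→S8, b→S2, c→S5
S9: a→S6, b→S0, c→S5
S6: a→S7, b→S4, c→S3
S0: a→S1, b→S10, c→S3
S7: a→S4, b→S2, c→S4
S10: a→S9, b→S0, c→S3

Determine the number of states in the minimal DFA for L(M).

Every state is reachable, so we keep all 11.
Initial partition by acceptance: {S0,S1,S3,S4,S6,S9,S10} | {S2,S5,S7,S8}.
On input a, block {S0,S1,S3,S4,S6,S9,S10} splits into {S0,S1,S4,S9,S10} and {S3,S6}.
On input a, block {S0,S1,S4,S9,S10} splits into {S1,S4,S9} and {S0,S10}.
Refine {S1,S4,S9} on symbol b: members go to different blocks, giving {S1,S9} and {S4}.
Refine {S2,S5,S7,S8} on symbol a: members go to different blocks, giving {S2,S5} and {S7,S8}.
Split {S2,S5} by δ(·,a) → {S2} and {S5}.
Split {S3,S6} by δ(·,a) → {S3} and {S6}.
Stable partition: {S1,S9} | {S2} | {S3} | {S0,S10} | {S4} | {S7,S8} | {S5} | {S6} — 8 equivalence classes.

8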